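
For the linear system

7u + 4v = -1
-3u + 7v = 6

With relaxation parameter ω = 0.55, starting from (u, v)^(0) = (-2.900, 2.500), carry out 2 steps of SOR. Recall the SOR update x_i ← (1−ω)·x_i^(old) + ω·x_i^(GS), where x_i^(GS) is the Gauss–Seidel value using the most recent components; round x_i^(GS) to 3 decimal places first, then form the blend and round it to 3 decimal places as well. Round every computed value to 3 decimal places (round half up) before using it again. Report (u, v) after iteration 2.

(-1.396, 0.631)

Iteration 1:
  u: GS value = (-1 - (4)·2.500) / (7) = -1.571;  u ← (1−ω)·-2.900 + ω·-1.571 = -2.169
  v: GS value = (6 - (-3)·-2.169) / (7) = -0.072;  v ← (1−ω)·2.500 + ω·-0.072 = 1.085
Iteration 2:
  u: GS value = (-1 - (4)·1.085) / (7) = -0.763;  u ← (1−ω)·-2.169 + ω·-0.763 = -1.396
  v: GS value = (6 - (-3)·-1.396) / (7) = 0.259;  v ← (1−ω)·1.085 + ω·0.259 = 0.631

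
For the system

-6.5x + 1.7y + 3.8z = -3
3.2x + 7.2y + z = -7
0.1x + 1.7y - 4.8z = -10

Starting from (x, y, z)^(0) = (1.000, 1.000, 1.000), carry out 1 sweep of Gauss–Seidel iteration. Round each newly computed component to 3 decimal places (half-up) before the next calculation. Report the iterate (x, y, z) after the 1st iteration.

(1.308, -1.692, 1.511)

Iteration 1:
  x = (-3 - (1.7)·1.000 - (3.8)·1.000) / (-6.5) = 1.308
  y = (-7 - (3.2)·1.308 - (1)·1.000) / (7.2) = -1.692
  z = (-10 - (0.1)·1.308 - (1.7)·-1.692) / (-4.8) = 1.511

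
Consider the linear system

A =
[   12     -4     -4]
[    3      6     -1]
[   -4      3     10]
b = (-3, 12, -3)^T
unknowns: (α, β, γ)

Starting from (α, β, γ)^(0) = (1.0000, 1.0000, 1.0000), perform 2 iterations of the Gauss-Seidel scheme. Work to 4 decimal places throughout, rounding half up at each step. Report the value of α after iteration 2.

Iteration 1:
  α = (-3 - (-4)·1.0000 - (-4)·1.0000) / (12) = 0.4167
  β = (12 - (3)·0.4167 - (-1)·1.0000) / (6) = 1.9583
  γ = (-3 - (-4)·0.4167 - (3)·1.9583) / (10) = -0.7208
Iteration 2:
  α = (-3 - (-4)·1.9583 - (-4)·-0.7208) / (12) = 0.1625
  β = (12 - (3)·0.1625 - (-1)·-0.7208) / (6) = 1.7986
  γ = (-3 - (-4)·0.1625 - (3)·1.7986) / (10) = -0.7746

0.1625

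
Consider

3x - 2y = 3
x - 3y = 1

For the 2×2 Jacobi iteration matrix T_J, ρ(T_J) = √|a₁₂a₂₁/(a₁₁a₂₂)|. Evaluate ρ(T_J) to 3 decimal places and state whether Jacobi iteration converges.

0.471

a₁₂a₂₁/(a₁₁a₂₂) = (-2)·(1) / ((3)·(-3)) = 0.222222
ρ = √|0.222222| = √0.222222 = 0.471
ρ < 1, so Jacobi converges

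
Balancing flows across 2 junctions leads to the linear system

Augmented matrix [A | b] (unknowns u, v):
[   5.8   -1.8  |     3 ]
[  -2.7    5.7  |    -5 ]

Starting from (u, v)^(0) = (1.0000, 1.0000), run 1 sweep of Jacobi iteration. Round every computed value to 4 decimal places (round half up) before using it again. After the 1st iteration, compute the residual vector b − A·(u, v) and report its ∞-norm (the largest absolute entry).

2.5264

Iteration 1:
  u = (3 - (-1.8)·1.0000) / (5.8) = 0.8276
  v = (-5 - (-2.7)·1.0000) / (5.7) = -0.4035
Residual b − A·x = (-2.5264, -0.4655); ∞-norm = 2.5264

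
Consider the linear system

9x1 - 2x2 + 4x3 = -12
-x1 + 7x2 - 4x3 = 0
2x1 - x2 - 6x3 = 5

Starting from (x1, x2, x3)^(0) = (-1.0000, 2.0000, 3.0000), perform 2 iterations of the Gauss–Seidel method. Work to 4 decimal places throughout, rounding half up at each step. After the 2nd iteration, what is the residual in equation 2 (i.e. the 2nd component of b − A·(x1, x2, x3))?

4.3102

Iteration 1:
  x1 = (-12 - (-2)·2.0000 - (4)·3.0000) / (9) = -2.2222
  x2 = (0 - (-1)·-2.2222 - (-4)·3.0000) / (7) = 1.3968
  x3 = (5 - (2)·-2.2222 - (-1)·1.3968) / (-6) = -1.8069
Iteration 2:
  x1 = (-12 - (-2)·1.3968 - (4)·-1.8069) / (9) = -0.2199
  x2 = (0 - (-1)·-0.2199 - (-4)·-1.8069) / (7) = -1.0639
  x3 = (5 - (2)·-0.2199 - (-1)·-1.0639) / (-6) = -0.7293
Residual b − A·x = (-9.2315, 4.3102, 0.0001)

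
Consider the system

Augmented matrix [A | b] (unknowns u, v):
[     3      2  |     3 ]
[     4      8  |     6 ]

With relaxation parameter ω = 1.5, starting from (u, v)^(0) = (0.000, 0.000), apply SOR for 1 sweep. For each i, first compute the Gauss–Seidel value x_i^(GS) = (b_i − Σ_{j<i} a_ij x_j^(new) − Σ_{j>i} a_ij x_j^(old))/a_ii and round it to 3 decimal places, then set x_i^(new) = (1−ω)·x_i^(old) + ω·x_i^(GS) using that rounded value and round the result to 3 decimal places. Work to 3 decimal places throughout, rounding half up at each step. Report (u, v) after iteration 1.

(1.500, 0.000)

Iteration 1:
  u: GS value = (3 - (2)·0.000) / (3) = 1.000;  u ← (1−ω)·0.000 + ω·1.000 = 1.500
  v: GS value = (6 - (4)·1.500) / (8) = 0.000;  v ← (1−ω)·0.000 + ω·0.000 = 0.000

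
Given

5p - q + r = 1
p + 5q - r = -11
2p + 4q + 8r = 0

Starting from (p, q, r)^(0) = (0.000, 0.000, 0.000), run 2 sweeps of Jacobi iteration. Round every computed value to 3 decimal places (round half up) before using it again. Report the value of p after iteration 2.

-0.240

Iteration 1:
  p = (1 - (-1)·0.000 - (1)·0.000) / (5) = 0.200
  q = (-11 - (1)·0.000 - (-1)·0.000) / (5) = -2.200
  r = (0 - (2)·0.000 - (4)·0.000) / (8) = 0.000
Iteration 2:
  p = (1 - (-1)·-2.200 - (1)·0.000) / (5) = -0.240
  q = (-11 - (1)·0.200 - (-1)·0.000) / (5) = -2.240
  r = (0 - (2)·0.200 - (4)·-2.200) / (8) = 1.050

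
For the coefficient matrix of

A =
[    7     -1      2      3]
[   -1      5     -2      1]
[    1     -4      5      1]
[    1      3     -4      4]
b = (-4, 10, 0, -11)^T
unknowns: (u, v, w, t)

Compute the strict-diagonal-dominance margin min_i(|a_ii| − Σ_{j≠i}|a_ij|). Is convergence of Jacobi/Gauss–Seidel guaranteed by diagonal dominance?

row 1: |7| − (1+2+3) = 1
row 2: |5| − (1+2+1) = 1
row 3: |5| − (1+4+1) = -1
row 4: |4| − (1+3+4) = -4
minimum over rows = -4 → not strictly diagonally dominant

-4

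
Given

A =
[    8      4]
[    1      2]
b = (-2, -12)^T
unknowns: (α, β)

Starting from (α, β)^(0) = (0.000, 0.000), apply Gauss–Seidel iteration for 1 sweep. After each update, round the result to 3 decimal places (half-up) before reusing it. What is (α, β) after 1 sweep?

Iteration 1:
  α = (-2 - (4)·0.000) / (8) = -0.250
  β = (-12 - (1)·-0.250) / (2) = -5.875

(-0.250, -5.875)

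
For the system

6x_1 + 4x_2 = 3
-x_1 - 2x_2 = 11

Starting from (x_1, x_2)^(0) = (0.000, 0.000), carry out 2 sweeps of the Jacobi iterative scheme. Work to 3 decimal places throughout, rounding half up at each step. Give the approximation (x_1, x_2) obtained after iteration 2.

Iteration 1:
  x_1 = (3 - (4)·0.000) / (6) = 0.500
  x_2 = (11 - (-1)·0.000) / (-2) = -5.500
Iteration 2:
  x_1 = (3 - (4)·-5.500) / (6) = 4.167
  x_2 = (11 - (-1)·0.500) / (-2) = -5.750

(4.167, -5.750)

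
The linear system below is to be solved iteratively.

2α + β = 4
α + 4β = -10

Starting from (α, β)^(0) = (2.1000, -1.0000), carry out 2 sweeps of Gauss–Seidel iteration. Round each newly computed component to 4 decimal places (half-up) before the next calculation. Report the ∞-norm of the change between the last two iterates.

1.0625

Iteration 1:
  α = (4 - (1)·-1.0000) / (2) = 2.5000
  β = (-10 - (1)·2.5000) / (4) = -3.1250
Iteration 2:
  α = (4 - (1)·-3.1250) / (2) = 3.5625
  β = (-10 - (1)·3.5625) / (4) = -3.3906
Change: (1.0625, -0.2656) → max |·| = 1.0625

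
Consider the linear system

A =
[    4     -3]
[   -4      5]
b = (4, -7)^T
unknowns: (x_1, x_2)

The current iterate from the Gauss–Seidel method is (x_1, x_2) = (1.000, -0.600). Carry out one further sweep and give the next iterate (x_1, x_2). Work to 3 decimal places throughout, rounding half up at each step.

One sweep:
  x_1 = (4 - (-3)·-0.600) / (4) = 0.550
  x_2 = (-7 - (-4)·0.550) / (5) = -0.960

(0.550, -0.960)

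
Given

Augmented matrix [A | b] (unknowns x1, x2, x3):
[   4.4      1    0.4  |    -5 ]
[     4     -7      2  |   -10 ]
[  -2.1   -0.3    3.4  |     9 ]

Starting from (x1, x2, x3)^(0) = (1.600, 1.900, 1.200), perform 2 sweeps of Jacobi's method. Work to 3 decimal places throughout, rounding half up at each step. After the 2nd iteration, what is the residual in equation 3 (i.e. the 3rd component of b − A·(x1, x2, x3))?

Iteration 1:
  x1 = (-5 - (1)·1.900 - (0.4)·1.200) / (4.4) = -1.677
  x2 = (-10 - (4)·1.600 - (2)·1.200) / (-7) = 2.686
  x3 = (9 - (-2.1)·1.600 - (-0.3)·1.900) / (3.4) = 3.803
Iteration 2:
  x1 = (-5 - (1)·2.686 - (0.4)·3.803) / (4.4) = -2.093
  x2 = (-10 - (4)·-1.677 - (2)·3.803) / (-7) = 1.557
  x3 = (9 - (-2.1)·-1.677 - (-0.3)·2.686) / (3.4) = 1.848
Residual b − A·x = (1.913, 5.575, -1.211)

-1.211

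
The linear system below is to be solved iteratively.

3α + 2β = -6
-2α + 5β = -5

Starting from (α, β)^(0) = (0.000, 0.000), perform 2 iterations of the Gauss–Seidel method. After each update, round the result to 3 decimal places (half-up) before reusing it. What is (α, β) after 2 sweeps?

(-0.800, -1.320)

Iteration 1:
  α = (-6 - (2)·0.000) / (3) = -2.000
  β = (-5 - (-2)·-2.000) / (5) = -1.800
Iteration 2:
  α = (-6 - (2)·-1.800) / (3) = -0.800
  β = (-5 - (-2)·-0.800) / (5) = -1.320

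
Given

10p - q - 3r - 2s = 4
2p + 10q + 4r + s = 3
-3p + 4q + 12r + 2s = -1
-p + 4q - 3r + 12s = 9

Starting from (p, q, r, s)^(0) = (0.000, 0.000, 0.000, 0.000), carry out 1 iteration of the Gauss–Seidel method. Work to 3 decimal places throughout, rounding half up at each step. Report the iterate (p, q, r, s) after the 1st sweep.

Iteration 1:
  p = (4 - (-1)·0.000 - (-3)·0.000 - (-2)·0.000) / (10) = 0.400
  q = (3 - (2)·0.400 - (4)·0.000 - (1)·0.000) / (10) = 0.220
  r = (-1 - (-3)·0.400 - (4)·0.220 - (2)·0.000) / (12) = -0.057
  s = (9 - (-1)·0.400 - (4)·0.220 - (-3)·-0.057) / (12) = 0.696

(0.400, 0.220, -0.057, 0.696)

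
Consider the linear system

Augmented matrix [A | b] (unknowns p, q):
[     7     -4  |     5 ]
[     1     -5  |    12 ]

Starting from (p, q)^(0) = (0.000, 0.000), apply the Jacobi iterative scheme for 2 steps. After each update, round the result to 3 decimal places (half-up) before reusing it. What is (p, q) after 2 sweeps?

(-0.657, -2.257)

Iteration 1:
  p = (5 - (-4)·0.000) / (7) = 0.714
  q = (12 - (1)·0.000) / (-5) = -2.400
Iteration 2:
  p = (5 - (-4)·-2.400) / (7) = -0.657
  q = (12 - (1)·0.714) / (-5) = -2.257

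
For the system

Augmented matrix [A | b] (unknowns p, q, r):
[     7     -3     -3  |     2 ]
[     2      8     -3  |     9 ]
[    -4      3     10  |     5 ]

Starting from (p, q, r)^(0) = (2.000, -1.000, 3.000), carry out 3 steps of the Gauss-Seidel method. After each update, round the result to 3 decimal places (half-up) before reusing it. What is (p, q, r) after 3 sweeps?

Iteration 1:
  p = (2 - (-3)·-1.000 - (-3)·3.000) / (7) = 1.143
  q = (9 - (2)·1.143 - (-3)·3.000) / (8) = 1.964
  r = (5 - (-4)·1.143 - (3)·1.964) / (10) = 0.368
Iteration 2:
  p = (2 - (-3)·1.964 - (-3)·0.368) / (7) = 1.285
  q = (9 - (2)·1.285 - (-3)·0.368) / (8) = 0.942
  r = (5 - (-4)·1.285 - (3)·0.942) / (10) = 0.731
Iteration 3:
  p = (2 - (-3)·0.942 - (-3)·0.731) / (7) = 1.003
  q = (9 - (2)·1.003 - (-3)·0.731) / (8) = 1.148
  r = (5 - (-4)·1.003 - (3)·1.148) / (10) = 0.557

(1.003, 1.148, 0.557)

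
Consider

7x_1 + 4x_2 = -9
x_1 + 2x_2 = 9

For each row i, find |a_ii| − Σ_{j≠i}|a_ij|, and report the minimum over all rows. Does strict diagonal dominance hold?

row 1: |7| − (4) = 3
row 2: |2| − (1) = 1
minimum over rows = 1 → strictly diagonally dominant (convergence guaranteed)

1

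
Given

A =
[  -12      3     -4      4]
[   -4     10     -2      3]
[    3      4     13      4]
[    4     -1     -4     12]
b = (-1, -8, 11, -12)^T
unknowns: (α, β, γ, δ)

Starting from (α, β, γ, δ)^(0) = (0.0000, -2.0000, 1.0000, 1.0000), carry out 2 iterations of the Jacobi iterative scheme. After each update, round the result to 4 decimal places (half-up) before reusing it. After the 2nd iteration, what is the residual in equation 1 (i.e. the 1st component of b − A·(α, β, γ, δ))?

Iteration 1:
  α = (-1 - (3)·-2.0000 - (-4)·1.0000 - (4)·1.0000) / (-12) = -0.4167
  β = (-8 - (-4)·0.0000 - (-2)·1.0000 - (3)·1.0000) / (10) = -0.9000
  γ = (11 - (3)·0.0000 - (4)·-2.0000 - (4)·1.0000) / (13) = 1.1538
  δ = (-12 - (4)·0.0000 - (-1)·-2.0000 - (-4)·1.0000) / (12) = -0.8333
Iteration 2:
  α = (-1 - (3)·-0.9000 - (-4)·1.1538 - (4)·-0.8333) / (-12) = -0.8040
  β = (-8 - (-4)·-0.4167 - (-2)·1.1538 - (3)·-0.8333) / (10) = -0.4859
  γ = (11 - (3)·-0.4167 - (4)·-0.9000 - (4)·-0.8333) / (13) = 1.4756
  δ = (-12 - (4)·-0.4167 - (-1)·-0.9000 - (-4)·1.1538) / (12) = -0.5515
Residual b − A·x = (-1.0819, -1.7513, -1.6212, 3.2505)

-1.0819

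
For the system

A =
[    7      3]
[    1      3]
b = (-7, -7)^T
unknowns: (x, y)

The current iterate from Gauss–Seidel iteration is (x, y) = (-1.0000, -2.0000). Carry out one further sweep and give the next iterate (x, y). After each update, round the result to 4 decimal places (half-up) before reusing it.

(-0.1429, -2.2857)

One sweep:
  x = (-7 - (3)·-2.0000) / (7) = -0.1429
  y = (-7 - (1)·-0.1429) / (3) = -2.2857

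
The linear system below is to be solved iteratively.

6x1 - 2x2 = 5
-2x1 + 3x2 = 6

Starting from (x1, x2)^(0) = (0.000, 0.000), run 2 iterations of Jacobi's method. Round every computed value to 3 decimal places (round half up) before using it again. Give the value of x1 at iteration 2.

1.500

Iteration 1:
  x1 = (5 - (-2)·0.000) / (6) = 0.833
  x2 = (6 - (-2)·0.000) / (3) = 2.000
Iteration 2:
  x1 = (5 - (-2)·2.000) / (6) = 1.500
  x2 = (6 - (-2)·0.833) / (3) = 2.555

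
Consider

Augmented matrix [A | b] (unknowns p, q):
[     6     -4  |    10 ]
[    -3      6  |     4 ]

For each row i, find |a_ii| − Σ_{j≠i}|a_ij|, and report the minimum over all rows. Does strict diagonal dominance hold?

2

row 1: |6| − (4) = 2
row 2: |6| − (3) = 3
minimum over rows = 2 → strictly diagonally dominant (convergence guaranteed)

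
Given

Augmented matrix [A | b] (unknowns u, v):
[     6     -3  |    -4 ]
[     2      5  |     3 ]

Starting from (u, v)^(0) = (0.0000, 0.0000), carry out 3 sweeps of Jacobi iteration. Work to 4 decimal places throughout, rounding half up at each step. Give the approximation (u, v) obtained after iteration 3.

(-0.2333, 0.7467)

Iteration 1:
  u = (-4 - (-3)·0.0000) / (6) = -0.6667
  v = (3 - (2)·0.0000) / (5) = 0.6000
Iteration 2:
  u = (-4 - (-3)·0.6000) / (6) = -0.3667
  v = (3 - (2)·-0.6667) / (5) = 0.8667
Iteration 3:
  u = (-4 - (-3)·0.8667) / (6) = -0.2333
  v = (3 - (2)·-0.3667) / (5) = 0.7467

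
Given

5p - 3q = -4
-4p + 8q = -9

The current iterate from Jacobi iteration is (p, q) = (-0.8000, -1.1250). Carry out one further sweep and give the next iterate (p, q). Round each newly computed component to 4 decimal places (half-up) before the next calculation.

(-1.4750, -1.5250)

One sweep:
  p = (-4 - (-3)·-1.1250) / (5) = -1.4750
  q = (-9 - (-4)·-0.8000) / (8) = -1.5250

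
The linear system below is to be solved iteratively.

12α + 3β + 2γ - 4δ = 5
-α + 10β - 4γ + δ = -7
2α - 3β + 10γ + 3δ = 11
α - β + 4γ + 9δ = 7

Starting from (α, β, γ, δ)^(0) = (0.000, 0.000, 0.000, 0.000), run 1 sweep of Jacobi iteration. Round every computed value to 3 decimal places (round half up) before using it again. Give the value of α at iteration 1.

Iteration 1:
  α = (5 - (3)·0.000 - (2)·0.000 - (-4)·0.000) / (12) = 0.417
  β = (-7 - (-1)·0.000 - (-4)·0.000 - (1)·0.000) / (10) = -0.700
  γ = (11 - (2)·0.000 - (-3)·0.000 - (3)·0.000) / (10) = 1.100
  δ = (7 - (1)·0.000 - (-1)·0.000 - (4)·0.000) / (9) = 0.778

0.417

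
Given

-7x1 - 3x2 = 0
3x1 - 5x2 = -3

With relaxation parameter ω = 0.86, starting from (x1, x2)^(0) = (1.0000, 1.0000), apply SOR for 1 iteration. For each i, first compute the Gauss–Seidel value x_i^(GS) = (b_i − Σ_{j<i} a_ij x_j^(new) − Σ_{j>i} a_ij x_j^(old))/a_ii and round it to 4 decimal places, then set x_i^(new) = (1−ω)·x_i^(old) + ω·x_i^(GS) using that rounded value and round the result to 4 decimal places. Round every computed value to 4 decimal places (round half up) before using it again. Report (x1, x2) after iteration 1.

Iteration 1:
  x1: GS value = (0 - (-3)·1.0000) / (-7) = -0.4286;  x1 ← (1−ω)·1.0000 + ω·-0.4286 = -0.2286
  x2: GS value = (-3 - (3)·-0.2286) / (-5) = 0.4628;  x2 ← (1−ω)·1.0000 + ω·0.4628 = 0.5380

(-0.2286, 0.5380)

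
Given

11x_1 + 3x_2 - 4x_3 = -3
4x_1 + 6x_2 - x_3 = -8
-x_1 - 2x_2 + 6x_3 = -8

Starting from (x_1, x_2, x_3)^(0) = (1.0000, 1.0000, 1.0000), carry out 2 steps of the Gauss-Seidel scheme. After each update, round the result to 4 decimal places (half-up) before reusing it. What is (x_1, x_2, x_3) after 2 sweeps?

Iteration 1:
  x_1 = (-3 - (3)·1.0000 - (-4)·1.0000) / (11) = -0.1818
  x_2 = (-8 - (4)·-0.1818 - (-1)·1.0000) / (6) = -1.0455
  x_3 = (-8 - (-1)·-0.1818 - (-2)·-1.0455) / (6) = -1.7121
Iteration 2:
  x_1 = (-3 - (3)·-1.0455 - (-4)·-1.7121) / (11) = -0.6102
  x_2 = (-8 - (4)·-0.6102 - (-1)·-1.7121) / (6) = -1.2119
  x_3 = (-8 - (-1)·-0.6102 - (-2)·-1.2119) / (6) = -1.8390

(-0.6102, -1.2119, -1.8390)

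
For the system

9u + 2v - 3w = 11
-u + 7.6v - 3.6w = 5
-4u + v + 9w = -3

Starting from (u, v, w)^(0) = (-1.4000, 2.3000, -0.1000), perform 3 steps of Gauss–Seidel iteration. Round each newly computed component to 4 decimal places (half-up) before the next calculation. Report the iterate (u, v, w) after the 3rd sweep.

Iteration 1:
  u = (11 - (2)·2.3000 - (-3)·-0.1000) / (9) = 0.6778
  v = (5 - (-1)·0.6778 - (-3.6)·-0.1000) / (7.6) = 0.6997
  w = (-3 - (-4)·0.6778 - (1)·0.6997) / (9) = -0.1098
Iteration 2:
  u = (11 - (2)·0.6997 - (-3)·-0.1098) / (9) = 1.0301
  v = (5 - (-1)·1.0301 - (-3.6)·-0.1098) / (7.6) = 0.7414
  w = (-3 - (-4)·1.0301 - (1)·0.7414) / (9) = 0.0421
Iteration 3:
  u = (11 - (2)·0.7414 - (-3)·0.0421) / (9) = 1.0715
  v = (5 - (-1)·1.0715 - (-3.6)·0.0421) / (7.6) = 0.8188
  w = (-3 - (-4)·1.0715 - (1)·0.8188) / (9) = 0.0519

(1.0715, 0.8188, 0.0519)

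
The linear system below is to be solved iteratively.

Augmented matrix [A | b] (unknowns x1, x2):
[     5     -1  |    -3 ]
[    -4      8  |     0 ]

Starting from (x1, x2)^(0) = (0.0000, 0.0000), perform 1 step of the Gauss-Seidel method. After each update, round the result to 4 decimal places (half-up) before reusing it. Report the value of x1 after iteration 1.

-0.6000

Iteration 1:
  x1 = (-3 - (-1)·0.0000) / (5) = -0.6000
  x2 = (0 - (-4)·-0.6000) / (8) = -0.3000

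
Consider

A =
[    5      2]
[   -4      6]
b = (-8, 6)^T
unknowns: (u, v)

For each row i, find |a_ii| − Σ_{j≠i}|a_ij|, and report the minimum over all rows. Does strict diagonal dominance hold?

2

row 1: |5| − (2) = 3
row 2: |6| − (4) = 2
minimum over rows = 2 → strictly diagonally dominant (convergence guaranteed)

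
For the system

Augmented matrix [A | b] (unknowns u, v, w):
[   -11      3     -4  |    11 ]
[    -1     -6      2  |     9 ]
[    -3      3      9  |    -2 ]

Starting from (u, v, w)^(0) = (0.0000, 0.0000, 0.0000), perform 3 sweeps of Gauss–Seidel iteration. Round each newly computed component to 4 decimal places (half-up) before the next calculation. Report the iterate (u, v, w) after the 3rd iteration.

(-1.2774, -1.3619, -0.1941)

Iteration 1:
  u = (11 - (3)·0.0000 - (-4)·0.0000) / (-11) = -1.0000
  v = (9 - (-1)·-1.0000 - (2)·0.0000) / (-6) = -1.3333
  w = (-2 - (-3)·-1.0000 - (3)·-1.3333) / (9) = -0.1111
Iteration 2:
  u = (11 - (3)·-1.3333 - (-4)·-0.1111) / (-11) = -1.3232
  v = (9 - (-1)·-1.3232 - (2)·-0.1111) / (-6) = -1.3165
  w = (-2 - (-3)·-1.3232 - (3)·-1.3165) / (9) = -0.2245
Iteration 3:
  u = (11 - (3)·-1.3165 - (-4)·-0.2245) / (-11) = -1.2774
  v = (9 - (-1)·-1.2774 - (2)·-0.2245) / (-6) = -1.3619
  w = (-2 - (-3)·-1.2774 - (3)·-1.3619) / (9) = -0.1941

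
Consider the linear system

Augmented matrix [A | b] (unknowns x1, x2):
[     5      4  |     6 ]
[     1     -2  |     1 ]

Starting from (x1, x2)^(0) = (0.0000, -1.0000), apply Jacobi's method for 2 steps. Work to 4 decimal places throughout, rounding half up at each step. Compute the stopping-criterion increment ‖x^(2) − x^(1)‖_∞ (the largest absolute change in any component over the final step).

1.0000

Iteration 1:
  x1 = (6 - (4)·-1.0000) / (5) = 2.0000
  x2 = (1 - (1)·0.0000) / (-2) = -0.5000
Iteration 2:
  x1 = (6 - (4)·-0.5000) / (5) = 1.6000
  x2 = (1 - (1)·2.0000) / (-2) = 0.5000
Change: (-0.4000, 1.0000) → max |·| = 1.0000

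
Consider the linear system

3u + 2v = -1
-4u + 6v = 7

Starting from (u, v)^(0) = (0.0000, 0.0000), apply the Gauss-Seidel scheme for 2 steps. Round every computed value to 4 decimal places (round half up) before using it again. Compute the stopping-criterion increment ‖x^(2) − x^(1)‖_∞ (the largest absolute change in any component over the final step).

0.6297

Iteration 1:
  u = (-1 - (2)·0.0000) / (3) = -0.3333
  v = (7 - (-4)·-0.3333) / (6) = 0.9445
Iteration 2:
  u = (-1 - (2)·0.9445) / (3) = -0.9630
  v = (7 - (-4)·-0.9630) / (6) = 0.5247
Change: (-0.6297, -0.4198) → max |·| = 0.6297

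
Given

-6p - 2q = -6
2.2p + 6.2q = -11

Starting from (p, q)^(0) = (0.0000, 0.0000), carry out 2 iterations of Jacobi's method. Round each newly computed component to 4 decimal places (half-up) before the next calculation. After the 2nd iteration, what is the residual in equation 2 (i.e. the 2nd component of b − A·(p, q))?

-1.3013

Iteration 1:
  p = (-6 - (-2)·0.0000) / (-6) = 1.0000
  q = (-11 - (2.2)·0.0000) / (6.2) = -1.7742
Iteration 2:
  p = (-6 - (-2)·-1.7742) / (-6) = 1.5914
  q = (-11 - (2.2)·1.0000) / (6.2) = -2.1290
Residual b − A·x = (-0.7096, -1.3013)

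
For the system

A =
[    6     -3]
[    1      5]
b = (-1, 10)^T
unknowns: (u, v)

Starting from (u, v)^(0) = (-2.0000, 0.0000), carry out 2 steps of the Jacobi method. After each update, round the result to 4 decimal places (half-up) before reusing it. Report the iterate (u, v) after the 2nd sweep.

(1.0333, 2.0333)

Iteration 1:
  u = (-1 - (-3)·0.0000) / (6) = -0.1667
  v = (10 - (1)·-2.0000) / (5) = 2.4000
Iteration 2:
  u = (-1 - (-3)·2.4000) / (6) = 1.0333
  v = (10 - (1)·-0.1667) / (5) = 2.0333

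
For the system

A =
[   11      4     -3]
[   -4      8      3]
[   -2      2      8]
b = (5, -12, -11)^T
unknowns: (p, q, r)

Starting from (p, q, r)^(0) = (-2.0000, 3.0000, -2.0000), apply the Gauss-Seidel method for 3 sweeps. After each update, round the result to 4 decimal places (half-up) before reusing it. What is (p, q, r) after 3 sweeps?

(0.4257, -0.8923, -1.0455)

Iteration 1:
  p = (5 - (4)·3.0000 - (-3)·-2.0000) / (11) = -1.1818
  q = (-12 - (-4)·-1.1818 - (3)·-2.0000) / (8) = -1.3409
  r = (-11 - (-2)·-1.1818 - (2)·-1.3409) / (8) = -1.3352
Iteration 2:
  p = (5 - (4)·-1.3409 - (-3)·-1.3352) / (11) = 0.5780
  q = (-12 - (-4)·0.5780 - (3)·-1.3352) / (8) = -0.7103
  r = (-11 - (-2)·0.5780 - (2)·-0.7103) / (8) = -1.0529
Iteration 3:
  p = (5 - (4)·-0.7103 - (-3)·-1.0529) / (11) = 0.4257
  q = (-12 - (-4)·0.4257 - (3)·-1.0529) / (8) = -0.8923
  r = (-11 - (-2)·0.4257 - (2)·-0.8923) / (8) = -1.0455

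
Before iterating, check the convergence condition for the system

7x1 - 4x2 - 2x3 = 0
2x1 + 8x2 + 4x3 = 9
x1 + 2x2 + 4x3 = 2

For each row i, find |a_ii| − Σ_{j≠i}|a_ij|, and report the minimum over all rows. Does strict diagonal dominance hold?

1

row 1: |7| − (4+2) = 1
row 2: |8| − (2+4) = 2
row 3: |4| − (1+2) = 1
minimum over rows = 1 → strictly diagonally dominant (convergence guaranteed)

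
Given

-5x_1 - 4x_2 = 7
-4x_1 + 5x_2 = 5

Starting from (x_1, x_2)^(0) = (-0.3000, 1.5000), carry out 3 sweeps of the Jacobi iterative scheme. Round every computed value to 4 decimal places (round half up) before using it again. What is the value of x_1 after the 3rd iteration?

-0.5360

Iteration 1:
  x_1 = (7 - (-4)·1.5000) / (-5) = -2.6000
  x_2 = (5 - (-4)·-0.3000) / (5) = 0.7600
Iteration 2:
  x_1 = (7 - (-4)·0.7600) / (-5) = -2.0080
  x_2 = (5 - (-4)·-2.6000) / (5) = -1.0800
Iteration 3:
  x_1 = (7 - (-4)·-1.0800) / (-5) = -0.5360
  x_2 = (5 - (-4)·-2.0080) / (5) = -0.6064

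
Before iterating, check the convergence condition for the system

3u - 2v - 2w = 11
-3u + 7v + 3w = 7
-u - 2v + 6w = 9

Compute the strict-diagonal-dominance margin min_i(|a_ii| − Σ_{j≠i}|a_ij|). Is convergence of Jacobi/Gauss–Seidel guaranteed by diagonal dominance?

-1

row 1: |3| − (2+2) = -1
row 2: |7| − (3+3) = 1
row 3: |6| − (1+2) = 3
minimum over rows = -1 → not strictly diagonally dominant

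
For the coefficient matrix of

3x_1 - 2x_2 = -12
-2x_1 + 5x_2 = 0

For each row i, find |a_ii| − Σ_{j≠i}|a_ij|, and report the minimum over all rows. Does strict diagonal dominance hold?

1

row 1: |3| − (2) = 1
row 2: |5| − (2) = 3
minimum over rows = 1 → strictly diagonally dominant (convergence guaranteed)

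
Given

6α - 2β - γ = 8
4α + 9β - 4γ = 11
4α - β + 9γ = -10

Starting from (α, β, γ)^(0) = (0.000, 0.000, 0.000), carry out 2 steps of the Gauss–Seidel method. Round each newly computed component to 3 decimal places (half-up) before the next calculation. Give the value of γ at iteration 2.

-1.684

Iteration 1:
  α = (8 - (-2)·0.000 - (-1)·0.000) / (6) = 1.333
  β = (11 - (4)·1.333 - (-4)·0.000) / (9) = 0.630
  γ = (-10 - (4)·1.333 - (-1)·0.630) / (9) = -1.634
Iteration 2:
  α = (8 - (-2)·0.630 - (-1)·-1.634) / (6) = 1.271
  β = (11 - (4)·1.271 - (-4)·-1.634) / (9) = -0.069
  γ = (-10 - (4)·1.271 - (-1)·-0.069) / (9) = -1.684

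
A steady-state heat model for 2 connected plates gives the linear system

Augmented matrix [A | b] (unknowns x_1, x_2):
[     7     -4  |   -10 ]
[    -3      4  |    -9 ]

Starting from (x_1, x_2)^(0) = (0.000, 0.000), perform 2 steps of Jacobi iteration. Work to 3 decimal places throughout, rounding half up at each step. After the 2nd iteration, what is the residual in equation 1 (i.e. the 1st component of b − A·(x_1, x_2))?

Iteration 1:
  x_1 = (-10 - (-4)·0.000) / (7) = -1.429
  x_2 = (-9 - (-3)·0.000) / (4) = -2.250
Iteration 2:
  x_1 = (-10 - (-4)·-2.250) / (7) = -2.714
  x_2 = (-9 - (-3)·-1.429) / (4) = -3.322
Residual b − A·x = (-4.290, -3.854)

-4.290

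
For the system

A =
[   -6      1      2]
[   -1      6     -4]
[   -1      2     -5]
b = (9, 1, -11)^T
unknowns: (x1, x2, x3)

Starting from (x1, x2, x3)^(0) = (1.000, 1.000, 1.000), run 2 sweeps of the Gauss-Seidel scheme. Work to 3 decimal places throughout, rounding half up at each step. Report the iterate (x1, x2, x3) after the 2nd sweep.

Iteration 1:
  x1 = (9 - (1)·1.000 - (2)·1.000) / (-6) = -1.000
  x2 = (1 - (-1)·-1.000 - (-4)·1.000) / (6) = 0.667
  x3 = (-11 - (-1)·-1.000 - (2)·0.667) / (-5) = 2.667
Iteration 2:
  x1 = (9 - (1)·0.667 - (2)·2.667) / (-6) = -0.500
  x2 = (1 - (-1)·-0.500 - (-4)·2.667) / (6) = 1.861
  x3 = (-11 - (-1)·-0.500 - (2)·1.861) / (-5) = 3.044

(-0.500, 1.861, 3.044)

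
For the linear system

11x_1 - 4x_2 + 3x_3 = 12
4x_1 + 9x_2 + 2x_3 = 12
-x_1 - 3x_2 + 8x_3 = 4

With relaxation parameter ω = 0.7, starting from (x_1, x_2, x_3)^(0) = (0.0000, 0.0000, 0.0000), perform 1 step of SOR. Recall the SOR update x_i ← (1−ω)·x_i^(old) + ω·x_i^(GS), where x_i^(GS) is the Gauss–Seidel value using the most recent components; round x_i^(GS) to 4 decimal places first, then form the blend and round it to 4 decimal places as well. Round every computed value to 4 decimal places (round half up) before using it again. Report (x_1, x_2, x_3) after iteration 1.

(0.7636, 0.6958, 0.5995)

Iteration 1:
  x_1: GS value = (12 - (-4)·0.0000 - (3)·0.0000) / (11) = 1.0909;  x_1 ← (1−ω)·0.0000 + ω·1.0909 = 0.7636
  x_2: GS value = (12 - (4)·0.7636 - (2)·0.0000) / (9) = 0.9940;  x_2 ← (1−ω)·0.0000 + ω·0.9940 = 0.6958
  x_3: GS value = (4 - (-1)·0.7636 - (-3)·0.6958) / (8) = 0.8564;  x_3 ← (1−ω)·0.0000 + ω·0.8564 = 0.5995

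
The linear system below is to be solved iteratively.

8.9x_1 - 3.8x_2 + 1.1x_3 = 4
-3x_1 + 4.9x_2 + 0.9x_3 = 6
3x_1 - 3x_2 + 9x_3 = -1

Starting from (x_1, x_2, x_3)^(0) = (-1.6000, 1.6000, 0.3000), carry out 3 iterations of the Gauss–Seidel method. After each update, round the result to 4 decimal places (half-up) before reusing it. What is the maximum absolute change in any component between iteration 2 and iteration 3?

0.0455

Iteration 1:
  x_1 = (4 - (-3.8)·1.6000 - (1.1)·0.3000) / (8.9) = 1.0955
  x_2 = (6 - (-3)·1.0955 - (0.9)·0.3000) / (4.9) = 1.8401
  x_3 = (-1 - (3)·1.0955 - (-3)·1.8401) / (9) = 0.1371
Iteration 2:
  x_1 = (4 - (-3.8)·1.8401 - (1.1)·0.1371) / (8.9) = 1.2182
  x_2 = (6 - (-3)·1.2182 - (0.9)·0.1371) / (4.9) = 1.9451
  x_3 = (-1 - (3)·1.2182 - (-3)·1.9451) / (9) = 0.1312
Iteration 3:
  x_1 = (4 - (-3.8)·1.9451 - (1.1)·0.1312) / (8.9) = 1.2637
  x_2 = (6 - (-3)·1.2637 - (0.9)·0.1312) / (4.9) = 1.9741
  x_3 = (-1 - (3)·1.2637 - (-3)·1.9741) / (9) = 0.1257
Change: (0.0455, 0.0290, -0.0055) → max |·| = 0.0455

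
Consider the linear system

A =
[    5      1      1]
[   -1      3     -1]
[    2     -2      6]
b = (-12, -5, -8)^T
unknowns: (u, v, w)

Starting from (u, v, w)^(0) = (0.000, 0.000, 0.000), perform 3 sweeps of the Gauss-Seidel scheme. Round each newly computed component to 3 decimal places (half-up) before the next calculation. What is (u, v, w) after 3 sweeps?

(-1.532, -2.736, -1.735)

Iteration 1:
  u = (-12 - (1)·0.000 - (1)·0.000) / (5) = -2.400
  v = (-5 - (-1)·-2.400 - (-1)·0.000) / (3) = -2.467
  w = (-8 - (2)·-2.400 - (-2)·-2.467) / (6) = -1.356
Iteration 2:
  u = (-12 - (1)·-2.467 - (1)·-1.356) / (5) = -1.635
  v = (-5 - (-1)·-1.635 - (-1)·-1.356) / (3) = -2.664
  w = (-8 - (2)·-1.635 - (-2)·-2.664) / (6) = -1.676
Iteration 3:
  u = (-12 - (1)·-2.664 - (1)·-1.676) / (5) = -1.532
  v = (-5 - (-1)·-1.532 - (-1)·-1.676) / (3) = -2.736
  w = (-8 - (2)·-1.532 - (-2)·-2.736) / (6) = -1.735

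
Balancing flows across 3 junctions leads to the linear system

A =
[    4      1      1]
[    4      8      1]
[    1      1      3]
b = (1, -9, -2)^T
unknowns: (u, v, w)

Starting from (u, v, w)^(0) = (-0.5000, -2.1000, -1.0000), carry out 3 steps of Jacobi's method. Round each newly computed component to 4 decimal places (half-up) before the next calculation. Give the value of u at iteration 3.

Iteration 1:
  u = (1 - (1)·-2.1000 - (1)·-1.0000) / (4) = 1.0250
  v = (-9 - (4)·-0.5000 - (1)·-1.0000) / (8) = -0.7500
  w = (-2 - (1)·-0.5000 - (1)·-2.1000) / (3) = 0.2000
Iteration 2:
  u = (1 - (1)·-0.7500 - (1)·0.2000) / (4) = 0.3875
  v = (-9 - (4)·1.0250 - (1)·0.2000) / (8) = -1.6625
  w = (-2 - (1)·1.0250 - (1)·-0.7500) / (3) = -0.7583
Iteration 3:
  u = (1 - (1)·-1.6625 - (1)·-0.7583) / (4) = 0.8552
  v = (-9 - (4)·0.3875 - (1)·-0.7583) / (8) = -1.2240
  w = (-2 - (1)·0.3875 - (1)·-1.6625) / (3) = -0.2417

0.8552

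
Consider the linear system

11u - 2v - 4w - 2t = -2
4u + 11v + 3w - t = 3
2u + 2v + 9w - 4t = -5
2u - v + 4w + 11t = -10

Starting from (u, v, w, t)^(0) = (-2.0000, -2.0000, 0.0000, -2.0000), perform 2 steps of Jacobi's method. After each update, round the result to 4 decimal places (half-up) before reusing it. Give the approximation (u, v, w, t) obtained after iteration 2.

(-0.3673, 0.6887, -0.8586, -0.4674)

Iteration 1:
  u = (-2 - (-2)·-2.0000 - (-4)·0.0000 - (-2)·-2.0000) / (11) = -0.9091
  v = (3 - (4)·-2.0000 - (3)·0.0000 - (-1)·-2.0000) / (11) = 0.8182
  w = (-5 - (2)·-2.0000 - (2)·-2.0000 - (-4)·-2.0000) / (9) = -0.5556
  t = (-10 - (2)·-2.0000 - (-1)·-2.0000 - (4)·0.0000) / (11) = -0.7273
Iteration 2:
  u = (-2 - (-2)·0.8182 - (-4)·-0.5556 - (-2)·-0.7273) / (11) = -0.3673
  v = (3 - (4)·-0.9091 - (3)·-0.5556 - (-1)·-0.7273) / (11) = 0.6887
  w = (-5 - (2)·-0.9091 - (2)·0.8182 - (-4)·-0.7273) / (9) = -0.8586
  t = (-10 - (2)·-0.9091 - (-1)·0.8182 - (4)·-0.5556) / (11) = -0.4674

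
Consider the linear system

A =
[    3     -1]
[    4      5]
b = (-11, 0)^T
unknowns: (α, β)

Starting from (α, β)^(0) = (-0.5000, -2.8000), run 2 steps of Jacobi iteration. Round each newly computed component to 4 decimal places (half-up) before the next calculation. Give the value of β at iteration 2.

3.6800

Iteration 1:
  α = (-11 - (-1)·-2.8000) / (3) = -4.6000
  β = (0 - (4)·-0.5000) / (5) = 0.4000
Iteration 2:
  α = (-11 - (-1)·0.4000) / (3) = -3.5333
  β = (0 - (4)·-4.6000) / (5) = 3.6800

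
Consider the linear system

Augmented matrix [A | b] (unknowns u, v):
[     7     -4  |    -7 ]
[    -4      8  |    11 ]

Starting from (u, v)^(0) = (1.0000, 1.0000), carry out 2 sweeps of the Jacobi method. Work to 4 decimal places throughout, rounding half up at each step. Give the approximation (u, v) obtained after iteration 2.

Iteration 1:
  u = (-7 - (-4)·1.0000) / (7) = -0.4286
  v = (11 - (-4)·1.0000) / (8) = 1.8750
Iteration 2:
  u = (-7 - (-4)·1.8750) / (7) = 0.0714
  v = (11 - (-4)·-0.4286) / (8) = 1.1607

(0.0714, 1.1607)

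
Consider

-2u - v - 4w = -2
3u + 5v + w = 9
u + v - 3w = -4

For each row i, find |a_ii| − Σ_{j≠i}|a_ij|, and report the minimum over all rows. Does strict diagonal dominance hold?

-3

row 1: |-2| − (1+4) = -3
row 2: |5| − (3+1) = 1
row 3: |-3| − (1+1) = 1
minimum over rows = -3 → not strictly diagonally dominant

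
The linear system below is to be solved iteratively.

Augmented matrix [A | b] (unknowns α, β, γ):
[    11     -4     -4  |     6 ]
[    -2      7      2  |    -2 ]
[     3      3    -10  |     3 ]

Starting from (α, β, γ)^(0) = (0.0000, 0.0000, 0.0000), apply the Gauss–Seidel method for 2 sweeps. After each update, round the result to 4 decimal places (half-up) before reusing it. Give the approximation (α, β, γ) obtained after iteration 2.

Iteration 1:
  α = (6 - (-4)·0.0000 - (-4)·0.0000) / (11) = 0.5455
  β = (-2 - (-2)·0.5455 - (2)·0.0000) / (7) = -0.1299
  γ = (3 - (3)·0.5455 - (3)·-0.1299) / (-10) = -0.1753
Iteration 2:
  α = (6 - (-4)·-0.1299 - (-4)·-0.1753) / (11) = 0.4345
  β = (-2 - (-2)·0.4345 - (2)·-0.1753) / (7) = -0.1115
  γ = (3 - (3)·0.4345 - (3)·-0.1115) / (-10) = -0.2031

(0.4345, -0.1115, -0.2031)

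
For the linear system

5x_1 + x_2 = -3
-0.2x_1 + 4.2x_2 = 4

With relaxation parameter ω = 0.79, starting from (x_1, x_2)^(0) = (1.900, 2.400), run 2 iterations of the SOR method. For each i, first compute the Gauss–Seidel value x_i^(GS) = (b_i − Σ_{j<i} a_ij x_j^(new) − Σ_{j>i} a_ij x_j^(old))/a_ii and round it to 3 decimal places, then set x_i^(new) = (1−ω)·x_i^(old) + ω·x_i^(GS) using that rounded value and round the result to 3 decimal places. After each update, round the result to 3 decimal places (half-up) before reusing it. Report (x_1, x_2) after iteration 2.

(-0.765, 0.984)

Iteration 1:
  x_1: GS value = (-3 - (1)·2.400) / (5) = -1.080;  x_1 ← (1−ω)·1.900 + ω·-1.080 = -0.454
  x_2: GS value = (4 - (-0.2)·-0.454) / (4.2) = 0.931;  x_2 ← (1−ω)·2.400 + ω·0.931 = 1.239
Iteration 2:
  x_1: GS value = (-3 - (1)·1.239) / (5) = -0.848;  x_1 ← (1−ω)·-0.454 + ω·-0.848 = -0.765
  x_2: GS value = (4 - (-0.2)·-0.765) / (4.2) = 0.916;  x_2 ← (1−ω)·1.239 + ω·0.916 = 0.984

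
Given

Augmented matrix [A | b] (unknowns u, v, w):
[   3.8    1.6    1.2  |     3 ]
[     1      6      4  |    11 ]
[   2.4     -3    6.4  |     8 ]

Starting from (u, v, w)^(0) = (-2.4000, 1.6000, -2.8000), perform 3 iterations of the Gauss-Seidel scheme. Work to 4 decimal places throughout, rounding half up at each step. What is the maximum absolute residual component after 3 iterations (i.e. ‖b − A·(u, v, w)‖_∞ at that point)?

2.0327

Iteration 1:
  u = (3 - (1.6)·1.6000 - (1.2)·-2.8000) / (3.8) = 1.0000
  v = (11 - (1)·1.0000 - (4)·-2.8000) / (6) = 3.5333
  w = (8 - (2.4)·1.0000 - (-3)·3.5333) / (6.4) = 2.5312
Iteration 2:
  u = (3 - (1.6)·3.5333 - (1.2)·2.5312) / (3.8) = -1.4976
  v = (11 - (1)·-1.4976 - (4)·2.5312) / (6) = 0.3955
  w = (8 - (2.4)·-1.4976 - (-3)·0.3955) / (6.4) = 1.9970
Iteration 3:
  u = (3 - (1.6)·0.3955 - (1.2)·1.9970) / (3.8) = -0.0077
  v = (11 - (1)·-0.0077 - (4)·1.9970) / (6) = 0.5033
  w = (8 - (2.4)·-0.0077 - (-3)·0.5033) / (6.4) = 1.4888
Residual b − A·x = (0.4374, 2.0327, 0.0001); ∞-norm = 2.0327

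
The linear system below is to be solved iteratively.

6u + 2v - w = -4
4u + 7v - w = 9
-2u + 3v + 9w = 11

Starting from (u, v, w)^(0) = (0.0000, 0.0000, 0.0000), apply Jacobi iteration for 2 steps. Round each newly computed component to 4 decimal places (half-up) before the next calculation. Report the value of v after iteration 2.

1.8413

Iteration 1:
  u = (-4 - (2)·0.0000 - (-1)·0.0000) / (6) = -0.6667
  v = (9 - (4)·0.0000 - (-1)·0.0000) / (7) = 1.2857
  w = (11 - (-2)·0.0000 - (3)·0.0000) / (9) = 1.2222
Iteration 2:
  u = (-4 - (2)·1.2857 - (-1)·1.2222) / (6) = -0.8915
  v = (9 - (4)·-0.6667 - (-1)·1.2222) / (7) = 1.8413
  w = (11 - (-2)·-0.6667 - (3)·1.2857) / (9) = 0.6455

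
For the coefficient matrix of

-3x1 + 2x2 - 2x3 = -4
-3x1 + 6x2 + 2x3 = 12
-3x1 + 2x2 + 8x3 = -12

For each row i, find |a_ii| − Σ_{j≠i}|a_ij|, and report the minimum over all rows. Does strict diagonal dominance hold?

row 1: |-3| − (2+2) = -1
row 2: |6| − (3+2) = 1
row 3: |8| − (3+2) = 3
minimum over rows = -1 → not strictly diagonally dominant

-1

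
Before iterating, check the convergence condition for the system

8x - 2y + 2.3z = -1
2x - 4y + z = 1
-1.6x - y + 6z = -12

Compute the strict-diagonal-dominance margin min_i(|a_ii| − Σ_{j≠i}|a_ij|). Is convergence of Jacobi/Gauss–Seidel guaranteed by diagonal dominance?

1

row 1: |8| − (2+2.3) = 3.7
row 2: |-4| − (2+1) = 1
row 3: |6| − (1.6+1) = 3.4
minimum over rows = 1 → strictly diagonally dominant (convergence guaranteed)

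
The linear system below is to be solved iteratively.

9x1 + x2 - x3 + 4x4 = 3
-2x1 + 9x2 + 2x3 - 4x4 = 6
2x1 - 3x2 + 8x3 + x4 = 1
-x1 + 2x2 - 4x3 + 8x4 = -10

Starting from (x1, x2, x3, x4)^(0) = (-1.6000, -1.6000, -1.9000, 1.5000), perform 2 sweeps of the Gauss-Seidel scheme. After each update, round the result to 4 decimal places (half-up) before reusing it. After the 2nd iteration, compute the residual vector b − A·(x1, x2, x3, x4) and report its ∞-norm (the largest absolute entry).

Iteration 1:
  x1 = (3 - (1)·-1.6000 - (-1)·-1.9000 - (4)·1.5000) / (9) = -0.3667
  x2 = (6 - (-2)·-0.3667 - (2)·-1.9000 - (-4)·1.5000) / (9) = 1.6741
  x3 = (1 - (2)·-0.3667 - (-3)·1.6741 - (1)·1.5000) / (8) = 0.6570
  x4 = (-10 - (-1)·-0.3667 - (2)·1.6741 - (-4)·0.6570) / (8) = -1.3859
Iteration 2:
  x1 = (3 - (1)·1.6741 - (-1)·0.6570 - (4)·-1.3859) / (9) = 0.8363
  x2 = (6 - (-2)·0.8363 - (2)·0.6570 - (-4)·-1.3859) / (9) = 0.0906
  x3 = (1 - (2)·0.8363 - (-3)·0.0906 - (1)·-1.3859) / (8) = 0.1231
  x4 = (-10 - (-1)·0.8363 - (2)·0.0906 - (-4)·0.1231) / (8) = -1.1066
Residual b − A·x = (-0.0678, 2.1846, -0.2790, 0.0003); ∞-norm = 2.1846

2.1846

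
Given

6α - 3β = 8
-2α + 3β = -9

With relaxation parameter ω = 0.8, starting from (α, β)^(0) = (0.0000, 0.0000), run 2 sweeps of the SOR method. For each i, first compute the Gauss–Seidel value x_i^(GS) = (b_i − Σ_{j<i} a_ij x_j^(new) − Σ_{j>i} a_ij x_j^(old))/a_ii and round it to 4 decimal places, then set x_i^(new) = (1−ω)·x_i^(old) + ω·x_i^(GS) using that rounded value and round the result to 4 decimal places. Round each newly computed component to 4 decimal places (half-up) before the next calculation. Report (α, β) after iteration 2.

(0.5476, -2.4741)

Iteration 1:
  α: GS value = (8 - (-3)·0.0000) / (6) = 1.3333;  α ← (1−ω)·0.0000 + ω·1.3333 = 1.0666
  β: GS value = (-9 - (-2)·1.0666) / (3) = -2.2889;  β ← (1−ω)·0.0000 + ω·-2.2889 = -1.8311
Iteration 2:
  α: GS value = (8 - (-3)·-1.8311) / (6) = 0.4178;  α ← (1−ω)·1.0666 + ω·0.4178 = 0.5476
  β: GS value = (-9 - (-2)·0.5476) / (3) = -2.6349;  β ← (1−ω)·-1.8311 + ω·-2.6349 = -2.4741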